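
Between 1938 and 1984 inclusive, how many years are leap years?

Multiples of 4 in [1938,1984]: 12.
Of those, multiples of 100: 0 (not leap unless ÷400).
Multiples of 400: 0.
Leap years = 12 − 0 + 0 = 12.

12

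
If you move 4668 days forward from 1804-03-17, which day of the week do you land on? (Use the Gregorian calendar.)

Mar 17, 1804 is a Saturday.
4668 mod 7 = 6, so 4668 days after a Saturday is Saturday + 6 = Friday.

Friday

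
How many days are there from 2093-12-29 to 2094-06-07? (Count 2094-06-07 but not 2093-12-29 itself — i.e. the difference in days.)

Dec 29, 2093 → Jan 29, 2094: 31 days (December has 31).
Jan 29, 2094 → Feb 28, 2094: 30 days (January has 31).
Feb 28, 2094 → Mar 28, 2094: 28 days (February has 28).
Mar 28, 2094 → Apr 28, 2094: 31 days (March has 31).
Apr 28, 2094 → May 28, 2094: 30 days (April has 30).
May 28, 2094 → Jun 7, 2094: 10 days.
Total: 160 days.

160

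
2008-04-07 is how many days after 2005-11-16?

Nov 16, 2005 → Nov 16, 2006: 365 days.
Nov 16, 2006 → Nov 16, 2007: 365 days.
Nov 16, 2007 → Dec 16, 2007: 30 days (November has 30).
Dec 16, 2007 → Jan 16, 2008: 31 days (December has 31).
Jan 16, 2008 → Feb 16, 2008: 31 days (January has 31).
Feb 16, 2008 → Mar 16, 2008: 29 days (February has 29).
Mar 16, 2008 → Apr 7, 2008: 22 days.
Total: 873 days.

873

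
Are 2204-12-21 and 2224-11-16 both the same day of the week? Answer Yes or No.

No

From Dec 21, 2204 to Nov 16, 2224 is 7270 days.
7270 mod 7 = 4, so they are different weekdays.
(Dec 21, 2204 is a Friday; Nov 16, 2224 is a Tuesday.)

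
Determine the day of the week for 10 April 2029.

Tuesday

Doomsday rule: the anchor day for the 2000s is Tuesday. For year 29: 29÷12 = 2 r 5, and 5÷4 = 1, so 2+5+1 = 8.
Tuesday + 8 ≡ Wednesday — that's 2029's doomsday.
In April the doomsday date is Apr 4.
Apr 10 is 6 days after Apr 4; 6 mod 7 = 6, so Wednesday + 6 = Tuesday.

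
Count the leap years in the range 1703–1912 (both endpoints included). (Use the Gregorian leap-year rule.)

51

Multiples of 4 in [1703,1912]: 53.
Of those, multiples of 100: 2 (not leap unless ÷400).
Multiples of 400: 0.
Leap years = 53 − 2 + 0 = 51.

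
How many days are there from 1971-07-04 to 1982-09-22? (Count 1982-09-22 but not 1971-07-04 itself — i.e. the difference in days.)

Jul 4, 1971 → Jul 4, 1972: 366 days (Feb 29, 1972 is in that span).
Jul 4, 1972 → Jul 4, 1973: 365 days.
Jul 4, 1973 → Jul 4, 1974: 365 days.
Jul 4, 1974 → Jul 4, 1975: 365 days.
Jul 4, 1975 → Jul 4, 1976: 366 days (Feb 29, 1976 is in that span).
Jul 4, 1976 → Jul 4, 1977: 365 days.
Jul 4, 1977 → Jul 4, 1978: 365 days.
Jul 4, 1978 → Jul 4, 1979: 365 days.
Jul 4, 1979 → Jul 4, 1980: 366 days (Feb 29, 1980 is in that span).
Jul 4, 1980 → Jul 4, 1981: 365 days.
Jul 4, 1981 → Jul 4, 1982: 365 days.
Jul 4, 1982 → Aug 4, 1982: 31 days (July has 31).
Aug 4, 1982 → Sep 4, 1982: 31 days (August has 31).
Sep 4, 1982 → Sep 22, 1982: 18 days.
Total: 4098 days.

4098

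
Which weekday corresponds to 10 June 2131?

Sunday

Doomsday rule: the anchor day for the 2100s is Sunday. For year 31: 31÷12 = 2 r 7, and 7÷4 = 1, so 2+7+1 = 10.
Sunday + 10 ≡ Wednesday — that's 2131's doomsday.
In June the doomsday date is Jun 6.
Jun 10 is 4 days after Jun 6; 4 mod 7 = 4, so Wednesday + 4 = Sunday.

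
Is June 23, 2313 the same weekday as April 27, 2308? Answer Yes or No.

Yes

From Apr 27, 2308 to Jun 23, 2313 is 1883 days.
1883 mod 7 = 0, so they are the same weekday.
(Apr 27, 2308 is a Monday; Jun 23, 2313 is a Monday.)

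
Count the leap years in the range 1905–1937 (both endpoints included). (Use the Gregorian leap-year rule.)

Multiples of 4 in [1905,1937]: 8.
Of those, multiples of 100: 0 (not leap unless ÷400).
Multiples of 400: 0.
Leap years = 8 − 0 + 0 = 8.

8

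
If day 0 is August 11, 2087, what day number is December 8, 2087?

Aug 11, 2087 → Sep 11, 2087: 31 days (August has 31).
Sep 11, 2087 → Oct 11, 2087: 30 days (September has 30).
Oct 11, 2087 → Nov 11, 2087: 31 days (October has 31).
Nov 11, 2087 → Dec 8, 2087: 27 days.
Total: 119 days.

119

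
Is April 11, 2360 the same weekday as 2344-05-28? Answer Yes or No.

From May 28, 2344 to Apr 11, 2360 is 5797 days.
5797 mod 7 = 1, so they are different weekdays.
(May 28, 2344 is a Sunday; Apr 11, 2360 is a Monday.)

No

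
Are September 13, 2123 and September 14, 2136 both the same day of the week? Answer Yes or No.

No

From Sep 13, 2123 to Sep 14, 2136 is 4750 days.
4750 mod 7 = 4, so they are different weekdays.
(Sep 13, 2123 is a Monday; Sep 14, 2136 is a Friday.)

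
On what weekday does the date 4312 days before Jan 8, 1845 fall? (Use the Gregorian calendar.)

First find the weekday of Jan 8, 1845. Doomsday rule: the anchor day for the 1800s is Friday. For year 45: 45÷12 = 3 r 9, and 9÷4 = 2, so 3+9+2 = 14.
Friday + 14 ≡ Friday — that's 1845's doomsday.
In January the doomsday date is Jan 3 (1845 is not a leap year).
Jan 8 is 5 days after Jan 3; 5 mod 7 = 5, so Friday + 5 = Wednesday.
4312 mod 7 = 0, so 4312 days before a Wednesday is Wednesday − 0 = Wednesday.

Wednesday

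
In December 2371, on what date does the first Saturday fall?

December 4, 2371

December 1, 2371 is a Wednesday.
The first Saturday is therefore December 4 (3 days later).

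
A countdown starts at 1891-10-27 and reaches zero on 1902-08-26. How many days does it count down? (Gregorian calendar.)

Oct 27, 1891 → Oct 27, 1892: 366 days (Feb 29, 1892 is in that span).
Oct 27, 1892 → Oct 27, 1893: 365 days.
Oct 27, 1893 → Oct 27, 1894: 365 days.
Oct 27, 1894 → Oct 27, 1895: 365 days.
Oct 27, 1895 → Oct 27, 1896: 366 days (Feb 29, 1896 is in that span).
Oct 27, 1896 → Oct 27, 1897: 365 days.
Oct 27, 1897 → Oct 27, 1898: 365 days.
Oct 27, 1898 → Oct 27, 1899: 365 days.
Oct 27, 1899 → Oct 27, 1900: 365 days.
Oct 27, 1900 → Oct 27, 1901: 365 days.
Oct 27, 1901 → Nov 27, 1901: 31 days (October has 31).
Nov 27, 1901 → Dec 27, 1901: 30 days (November has 30).
Dec 27, 1901 → Jan 27, 1902: 31 days (December has 31).
Jan 27, 1902 → Feb 27, 1902: 31 days (January has 31).
Feb 27, 1902 → Mar 27, 1902: 28 days (February has 28).
Mar 27, 1902 → Apr 27, 1902: 31 days (March has 31).
Apr 27, 1902 → May 27, 1902: 30 days (April has 30).
May 27, 1902 → Jun 27, 1902: 31 days (May has 31).
Jun 27, 1902 → Jul 27, 1902: 30 days (June has 30).
Jul 27, 1902 → Aug 26, 1902: 30 days.
Total: 3955 days.

3955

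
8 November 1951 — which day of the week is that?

Thursday

Doomsday rule: the anchor day for the 1900s is Wednesday. For year 51: 51÷12 = 4 r 3, and 3÷4 = 0, so 4+3+0 = 7.
Wednesday + 7 ≡ Wednesday — that's 1951's doomsday.
In November the doomsday date is Nov 7.
Nov 8 is 1 day after Nov 7; 1 mod 7 = 1, so Wednesday + 1 = Thursday.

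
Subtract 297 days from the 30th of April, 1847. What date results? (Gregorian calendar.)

−30 → Mar 31, 1847 (end of Mar, 31 days; 267 left).
−31 → Feb 28, 1847 (end of Feb, 28 days; 236 left).
−28 → Jan 31, 1847 (end of Jan, 31 days; 208 left).
−31 → Dec 31, 1846 (end of Dec, 31 days; 177 left).
−31 → Nov 30, 1846 (end of Nov, 30 days; 146 left).
−30 → Oct 31, 1846 (end of Oct, 31 days; 116 left).
−31 → Sep 30, 1846 (end of Sep, 30 days; 85 left).
−30 → Aug 31, 1846 (end of Aug, 31 days; 55 left).
−31 → Jul 31, 1846 (end of Jul, 31 days; 24 left).
−24 → Jul 7, 1846.

July 7, 1846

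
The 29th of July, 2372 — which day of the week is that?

Saturday

Doomsday rule: the anchor day for the 2300s is Wednesday. For year 72: 72÷12 = 6 r 0, and 0÷4 = 0, so 6+0+0 = 6.
Wednesday + 6 ≡ Tuesday — that's 2372's doomsday.
In July the doomsday date is Jul 11.
Jul 29 is 18 days after Jul 11; 18 mod 7 = 4, so Tuesday + 4 = Saturday.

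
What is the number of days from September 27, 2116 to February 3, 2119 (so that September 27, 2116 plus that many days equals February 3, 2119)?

859

Sep 27, 2116 → Sep 27, 2117: 365 days.
Sep 27, 2117 → Sep 27, 2118: 365 days.
Sep 27, 2118 → Oct 27, 2118: 30 days (September has 30).
Oct 27, 2118 → Nov 27, 2118: 31 days (October has 31).
Nov 27, 2118 → Dec 27, 2118: 30 days (November has 30).
Dec 27, 2118 → Jan 27, 2119: 31 days (December has 31).
Jan 27, 2119 → Feb 3, 2119: 7 days.
Total: 859 days.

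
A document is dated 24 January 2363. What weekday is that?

Doomsday rule: the anchor day for the 2300s is Wednesday. For year 63: 63÷12 = 5 r 3, and 3÷4 = 0, so 5+3+0 = 8.
Wednesday + 8 ≡ Thursday — that's 2363's doomsday.
In January the doomsday date is Jan 3 (2363 is not a leap year).
Jan 24 is 21 days after Jan 3; 21 mod 7 = 0, so Thursday + 0 = Thursday.

Thursday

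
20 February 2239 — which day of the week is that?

Wednesday

Doomsday rule: the anchor day for the 2200s is Friday. For year 39: 39÷12 = 3 r 3, and 3÷4 = 0, so 3+3+0 = 6.
Friday + 6 ≡ Thursday — that's 2239's doomsday.
In February the doomsday date is Feb 28 (2239 is not a leap year).
Feb 20 is 8 days before Feb 28; 8 mod 7 = 1, so Thursday − 1 = Wednesday.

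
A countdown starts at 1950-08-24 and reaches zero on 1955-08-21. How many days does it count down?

1823

Aug 24, 1950 → Aug 24, 1951: 365 days.
Aug 24, 1951 → Aug 24, 1952: 366 days (Feb 29, 1952 is in that span).
Aug 24, 1952 → Aug 24, 1953: 365 days.
Aug 24, 1953 → Aug 24, 1954: 365 days.
Aug 24, 1954 → Sep 24, 1954: 31 days (August has 31).
Sep 24, 1954 → Oct 24, 1954: 30 days (September has 30).
Oct 24, 1954 → Nov 24, 1954: 31 days (October has 31).
Nov 24, 1954 → Dec 24, 1954: 30 days (November has 30).
Dec 24, 1954 → Jan 24, 1955: 31 days (December has 31).
Jan 24, 1955 → Feb 24, 1955: 31 days (January has 31).
Feb 24, 1955 → Mar 24, 1955: 28 days (February has 28).
Mar 24, 1955 → Apr 24, 1955: 31 days (March has 31).
Apr 24, 1955 → May 24, 1955: 30 days (April has 30).
May 24, 1955 → Jun 24, 1955: 31 days (May has 31).
Jun 24, 1955 → Jul 24, 1955: 30 days (June has 30).
Jul 24, 1955 → Aug 21, 1955: 28 days.
Total: 1823 days.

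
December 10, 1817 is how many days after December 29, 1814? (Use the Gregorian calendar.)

1077

Dec 29, 1814 → Dec 29, 1815: 365 days.
Dec 29, 1815 → Dec 29, 1816: 366 days (Feb 29, 1816 is in that span).
Dec 29, 1816 → Jan 29, 1817: 31 days (December has 31).
Jan 29, 1817 → Feb 28, 1817: 30 days (January has 31).
Feb 28, 1817 → Mar 28, 1817: 28 days (February has 28).
Mar 28, 1817 → Apr 28, 1817: 31 days (March has 31).
Apr 28, 1817 → May 28, 1817: 30 days (April has 30).
May 28, 1817 → Jun 28, 1817: 31 days (May has 31).
Jun 28, 1817 → Jul 28, 1817: 30 days (June has 30).
Jul 28, 1817 → Aug 28, 1817: 31 days (July has 31).
Aug 28, 1817 → Sep 28, 1817: 31 days (August has 31).
Sep 28, 1817 → Oct 28, 1817: 30 days (September has 30).
Oct 28, 1817 → Nov 28, 1817: 31 days (October has 31).
Nov 28, 1817 → Dec 10, 1817: 12 days.
Total: 1077 days.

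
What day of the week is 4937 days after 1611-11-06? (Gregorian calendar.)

Nov 6, 1611 is a Sunday.
4937 mod 7 = 2, so 4937 days after a Sunday is Sunday + 2 = Tuesday.

Tuesday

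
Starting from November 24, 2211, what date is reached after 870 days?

April 12, 2214

+366 (one year; includes Feb 29, 2212) → Nov 24, 2212 (504 left).
+365 (one year) → Nov 24, 2213 (139 left).
Nov has 30 days: +7 → Dec 1, 2213 (132 left).
Dec has 31 days: +31 → Jan 1, 2214 (101 left).
Jan has 31 days: +31 → Feb 1, 2214 (70 left).
Feb has 28 days: +28 → Mar 1, 2214 (42 left).
Mar has 31 days: +31 → Apr 1, 2214 (11 left).
+11 → Apr 12, 2214.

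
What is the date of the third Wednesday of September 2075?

September 18, 2075

September 1, 2075 is a Sunday.
The first Wednesday is therefore September 4 (3 days later).
The third Wednesday is 4 + 2×7 = September 18.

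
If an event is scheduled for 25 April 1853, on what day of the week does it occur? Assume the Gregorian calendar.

Doomsday rule: the anchor day for the 1800s is Friday. For year 53: 53÷12 = 4 r 5, and 5÷4 = 1, so 4+5+1 = 10.
Friday + 10 ≡ Monday — that's 1853's doomsday.
In April the doomsday date is Apr 4.
Apr 25 is 21 days after Apr 4; 21 mod 7 = 0, so Monday + 0 = Monday.

Monday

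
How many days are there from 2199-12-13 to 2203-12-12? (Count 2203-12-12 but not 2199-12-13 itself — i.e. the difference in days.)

1459

Dec 13, 2199 → Dec 13, 2200: 365 days.
Dec 13, 2200 → Dec 13, 2201: 365 days.
Dec 13, 2201 → Dec 13, 2202: 365 days.
Dec 13, 2202 → Jan 13, 2203: 31 days (December has 31).
Jan 13, 2203 → Feb 13, 2203: 31 days (January has 31).
Feb 13, 2203 → Mar 13, 2203: 28 days (February has 28).
Mar 13, 2203 → Apr 13, 2203: 31 days (March has 31).
Apr 13, 2203 → May 13, 2203: 30 days (April has 30).
May 13, 2203 → Jun 13, 2203: 31 days (May has 31).
Jun 13, 2203 → Jul 13, 2203: 30 days (June has 30).
Jul 13, 2203 → Aug 13, 2203: 31 days (July has 31).
Aug 13, 2203 → Sep 13, 2203: 31 days (August has 31).
Sep 13, 2203 → Oct 13, 2203: 30 days (September has 30).
Oct 13, 2203 → Nov 13, 2203: 31 days (October has 31).
Nov 13, 2203 → Dec 12, 2203: 29 days.
Total: 1459 days.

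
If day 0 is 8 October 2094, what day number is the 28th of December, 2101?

Oct 8, 2094 → Oct 8, 2095: 365 days.
Oct 8, 2095 → Oct 8, 2096: 366 days (Feb 29, 2096 is in that span).
Oct 8, 2096 → Oct 8, 2097: 365 days.
Oct 8, 2097 → Oct 8, 2098: 365 days.
Oct 8, 2098 → Oct 8, 2099: 365 days.
Oct 8, 2099 → Oct 8, 2100: 365 days.
Oct 8, 2100 → Oct 8, 2101: 365 days.
Oct 8, 2101 → Nov 8, 2101: 31 days (October has 31).
Nov 8, 2101 → Dec 8, 2101: 30 days (November has 30).
Dec 8, 2101 → Dec 28, 2101: 20 days.
Total: 2637 days.

2637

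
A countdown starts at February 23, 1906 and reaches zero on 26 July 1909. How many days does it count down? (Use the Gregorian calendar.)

Feb 23, 1906 → Feb 23, 1907: 365 days.
Feb 23, 1907 → Feb 23, 1908: 365 days.
Feb 23, 1908 → Feb 23, 1909: 366 days (Feb 29, 1908 is in that span).
Feb 23, 1909 → Mar 23, 1909: 28 days (February has 28).
Mar 23, 1909 → Apr 23, 1909: 31 days (March has 31).
Apr 23, 1909 → May 23, 1909: 30 days (April has 30).
May 23, 1909 → Jun 23, 1909: 31 days (May has 31).
Jun 23, 1909 → Jul 23, 1909: 30 days (June has 30).
Jul 23, 1909 → Jul 26, 1909: 3 days.
Total: 1249 days.

1249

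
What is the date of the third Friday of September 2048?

September 1, 2048 is a Tuesday.
The first Friday is therefore September 4 (3 days later).
The third Friday is 4 + 2×7 = September 18.

September 18, 2048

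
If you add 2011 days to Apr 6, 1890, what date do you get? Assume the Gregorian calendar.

October 8, 1895

+365 (one year) → Apr 6, 1891 (1646 left).
+366 (one year; includes Feb 29, 1892) → Apr 6, 1892 (1280 left).
+365 (one year) → Apr 6, 1893 (915 left).
+365 (one year) → Apr 6, 1894 (550 left).
+365 (one year) → Apr 6, 1895 (185 left).
Apr has 30 days: +25 → May 1, 1895 (160 left).
May has 31 days: +31 → Jun 1, 1895 (129 left).
Jun has 30 days: +30 → Jul 1, 1895 (99 left).
Jul has 31 days: +31 → Aug 1, 1895 (68 left).
Aug has 31 days: +31 → Sep 1, 1895 (37 left).
Sep has 30 days: +30 → Oct 1, 1895 (7 left).
+7 → Oct 8, 1895.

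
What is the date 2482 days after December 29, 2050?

+365 (one year) → Dec 29, 2051 (2117 left).
+366 (one year; includes Feb 29, 2052) → Dec 29, 2052 (1751 left).
+365 (one year) → Dec 29, 2053 (1386 left).
+365 (one year) → Dec 29, 2054 (1021 left).
+365 (one year) → Dec 29, 2055 (656 left).
+366 (one year; includes Feb 29, 2056) → Dec 29, 2056 (290 left).
Dec has 31 days: +3 → Jan 1, 2057 (287 left).
Jan has 31 days: +31 → Feb 1, 2057 (256 left).
Feb has 28 days: +28 → Mar 1, 2057 (228 left).
Mar has 31 days: +31 → Apr 1, 2057 (197 left).
Apr has 30 days: +30 → May 1, 2057 (167 left).
May has 31 days: +31 → Jun 1, 2057 (136 left).
Jun has 30 days: +30 → Jul 1, 2057 (106 left).
Jul has 31 days: +31 → Aug 1, 2057 (75 left).
Aug has 31 days: +31 → Sep 1, 2057 (44 left).
Sep has 30 days: +30 → Oct 1, 2057 (14 left).
+14 → Oct 15, 2057.

October 15, 2057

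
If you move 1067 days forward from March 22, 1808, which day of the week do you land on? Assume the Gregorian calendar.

Mar 22, 1808 is a Tuesday.
1067 mod 7 = 3, so 1067 days after a Tuesday is Tuesday + 3 = Friday.

Friday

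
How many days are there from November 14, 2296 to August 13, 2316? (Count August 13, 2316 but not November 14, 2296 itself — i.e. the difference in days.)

7211

Nov 14, 2296 → Nov 14, 2297: 365 days.
Nov 14, 2297 → Nov 14, 2298: 365 days.
Nov 14, 2298 → Nov 14, 2299: 365 days.
Nov 14, 2299 → Nov 14, 2300: 365 days.
Nov 14, 2300 → Nov 14, 2301: 365 days.
Nov 14, 2301 → Nov 14, 2302: 365 days.
Nov 14, 2302 → Nov 14, 2303: 365 days.
Nov 14, 2303 → Nov 14, 2304: 366 days (Feb 29, 2304 is in that span).
Nov 14, 2304 → Nov 14, 2305: 365 days.
Nov 14, 2305 → Nov 14, 2306: 365 days.
Nov 14, 2306 → Nov 14, 2307: 365 days.
Nov 14, 2307 → Nov 14, 2308: 366 days (Feb 29, 2308 is in that span).
Nov 14, 2308 → Nov 14, 2309: 365 days.
Nov 14, 2309 → Nov 14, 2310: 365 days.
Nov 14, 2310 → Nov 14, 2311: 365 days.
Nov 14, 2311 → Nov 14, 2312: 366 days (Feb 29, 2312 is in that span).
Nov 14, 2312 → Nov 14, 2313: 365 days.
Nov 14, 2313 → Nov 14, 2314: 365 days.
Nov 14, 2314 → Nov 14, 2315: 365 days.
Nov 14, 2315 → Dec 14, 2315: 30 days (November has 30).
Dec 14, 2315 → Jan 14, 2316: 31 days (December has 31).
Jan 14, 2316 → Feb 14, 2316: 31 days (January has 31).
Feb 14, 2316 → Mar 14, 2316: 29 days (February has 29).
Mar 14, 2316 → Apr 14, 2316: 31 days (March has 31).
Apr 14, 2316 → May 14, 2316: 30 days (April has 30).
May 14, 2316 → Jun 14, 2316: 31 days (May has 31).
Jun 14, 2316 → Jul 14, 2316: 30 days (June has 30).
Jul 14, 2316 → Aug 13, 2316: 30 days.
Total: 7211 days.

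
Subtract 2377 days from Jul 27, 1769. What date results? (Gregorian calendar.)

−365 (one year) → Jul 27, 1768 (2012 left).
−366 (one year; includes Feb 29, 1768) → Jul 27, 1767 (1646 left).
−365 (one year) → Jul 27, 1766 (1281 left).
−365 (one year) → Jul 27, 1765 (916 left).
−365 (one year) → Jul 27, 1764 (551 left).
−366 (one year; includes Feb 29, 1764) → Jul 27, 1763 (185 left).
−27 → Jun 30, 1763 (end of Jun, 30 days; 158 left).
−30 → May 31, 1763 (end of May, 31 days; 128 left).
−31 → Apr 30, 1763 (end of Apr, 30 days; 97 left).
−30 → Mar 31, 1763 (end of Mar, 31 days; 67 left).
−31 → Feb 28, 1763 (end of Feb, 28 days; 36 left).
−28 → Jan 31, 1763 (end of Jan, 31 days; 8 left).
−8 → Jan 23, 1763.

January 23, 1763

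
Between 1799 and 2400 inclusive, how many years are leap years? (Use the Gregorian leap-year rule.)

146

Multiples of 4 in [1799,2400]: 151.
Of those, multiples of 100: 7 (not leap unless ÷400).
Multiples of 400: 2.
Leap years = 151 − 7 + 2 = 146.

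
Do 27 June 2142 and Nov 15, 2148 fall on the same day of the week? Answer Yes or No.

No

From Jun 27, 2142 to Nov 15, 2148 is 2333 days.
2333 mod 7 = 2, so they are different weekdays.
(Jun 27, 2142 is a Wednesday; Nov 15, 2148 is a Friday.)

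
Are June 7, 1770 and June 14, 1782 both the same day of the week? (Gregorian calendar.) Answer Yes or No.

From Jun 7, 1770 to Jun 14, 1782 is 4390 days.
4390 mod 7 = 1, so they are different weekdays.
(Jun 7, 1770 is a Thursday; Jun 14, 1782 is a Friday.)

No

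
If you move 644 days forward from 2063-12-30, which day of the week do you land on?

Dec 30, 2063 is a Sunday.
644 mod 7 = 0, so 644 days after a Sunday is Sunday + 0 = Sunday.

Sunday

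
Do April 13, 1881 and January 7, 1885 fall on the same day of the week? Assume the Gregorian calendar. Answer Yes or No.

Yes

From Apr 13, 1881 to Jan 7, 1885 is 1365 days.
1365 mod 7 = 0, so they are the same weekday.
(Apr 13, 1881 is a Wednesday; Jan 7, 1885 is a Wednesday.)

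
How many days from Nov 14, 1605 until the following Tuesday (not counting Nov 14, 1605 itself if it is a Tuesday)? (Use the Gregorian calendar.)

1

Nov 14, 1605 is a Monday.
From Monday to the next Tuesday is 1 day.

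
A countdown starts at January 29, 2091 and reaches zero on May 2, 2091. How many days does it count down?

93

Jan 29, 2091 → Feb 28, 2091: 30 days (January has 31).
Feb 28, 2091 → Mar 28, 2091: 28 days (February has 28).
Mar 28, 2091 → Apr 28, 2091: 31 days (March has 31).
Apr 28, 2091 → May 2, 2091: 4 days.
Total: 93 days.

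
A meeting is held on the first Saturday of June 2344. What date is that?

June 1, 2344 is a Thursday.
The first Saturday is therefore June 3 (2 days later).

June 3, 2344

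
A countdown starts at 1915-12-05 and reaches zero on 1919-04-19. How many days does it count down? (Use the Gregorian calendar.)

1231

Dec 5, 1915 → Dec 5, 1916: 366 days (Feb 29, 1916 is in that span).
Dec 5, 1916 → Dec 5, 1917: 365 days.
Dec 5, 1917 → Dec 5, 1918: 365 days.
Dec 5, 1918 → Jan 5, 1919: 31 days (December has 31).
Jan 5, 1919 → Feb 5, 1919: 31 days (January has 31).
Feb 5, 1919 → Mar 5, 1919: 28 days (February has 28).
Mar 5, 1919 → Apr 5, 1919: 31 days (March has 31).
Apr 5, 1919 → Apr 19, 1919: 14 days.
Total: 1231 days.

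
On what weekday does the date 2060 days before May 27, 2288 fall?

May 27, 2288 is a Sunday.
2060 mod 7 = 2, so 2060 days before a Sunday is Sunday − 2 = Friday.

Friday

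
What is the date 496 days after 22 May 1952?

+365 (one year) → May 22, 1953 (131 left).
May has 31 days: +10 → Jun 1, 1953 (121 left).
Jun has 30 days: +30 → Jul 1, 1953 (91 left).
Jul has 31 days: +31 → Aug 1, 1953 (60 left).
Aug has 31 days: +31 → Sep 1, 1953 (29 left).
+29 → Sep 30, 1953.

September 30, 1953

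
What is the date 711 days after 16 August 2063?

July 27, 2065

+366 (one year; includes Feb 29, 2064) → Aug 16, 2064 (345 left).
Aug has 31 days: +16 → Sep 1, 2064 (329 left).
Sep has 30 days: +30 → Oct 1, 2064 (299 left).
Oct has 31 days: +31 → Nov 1, 2064 (268 left).
Nov has 30 days: +30 → Dec 1, 2064 (238 left).
Dec has 31 days: +31 → Jan 1, 2065 (207 left).
Jan has 31 days: +31 → Feb 1, 2065 (176 left).
Feb has 28 days: +28 → Mar 1, 2065 (148 left).
Mar has 31 days: +31 → Apr 1, 2065 (117 left).
Apr has 30 days: +30 → May 1, 2065 (87 left).
May has 31 days: +31 → Jun 1, 2065 (56 left).
Jun has 30 days: +30 → Jul 1, 2065 (26 left).
+26 → Jul 27, 2065.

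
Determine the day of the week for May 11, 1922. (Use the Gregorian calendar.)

Thursday

January 1, 1922 is a Sunday.
Jan 1, 1922 → Feb 1, 1922: 31 days (January has 31).
Feb 1, 1922 → Mar 1, 1922: 28 days (February has 28).
Mar 1, 1922 → Apr 1, 1922: 31 days (March has 31).
Apr 1, 1922 → May 1, 1922: 30 days (April has 30).
May 1, 1922 → May 11, 1922: 10 days.
Total: 130 days.
130 mod 7 = 4, so Sunday + 4 = Thursday.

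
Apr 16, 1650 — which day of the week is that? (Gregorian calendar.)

Saturday

Doomsday rule: the anchor day for the 1600s is Tuesday. For year 50: 50÷12 = 4 r 2, and 2÷4 = 0, so 4+2+0 = 6.
Tuesday + 6 ≡ Monday — that's 1650's doomsday.
In April the doomsday date is Apr 4.
Apr 16 is 12 days after Apr 4; 12 mod 7 = 5, so Monday + 5 = Saturday.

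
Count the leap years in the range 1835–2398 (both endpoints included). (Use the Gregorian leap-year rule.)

137

Multiples of 4 in [1835,2398]: 141.
Of those, multiples of 100: 5 (not leap unless ÷400).
Multiples of 400: 1.
Leap years = 141 − 5 + 1 = 137.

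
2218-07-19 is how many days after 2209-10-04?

Oct 4, 2209 → Oct 4, 2210: 365 days.
Oct 4, 2210 → Oct 4, 2211: 365 days.
Oct 4, 2211 → Oct 4, 2212: 366 days (Feb 29, 2212 is in that span).
Oct 4, 2212 → Oct 4, 2213: 365 days.
Oct 4, 2213 → Oct 4, 2214: 365 days.
Oct 4, 2214 → Oct 4, 2215: 365 days.
Oct 4, 2215 → Oct 4, 2216: 366 days (Feb 29, 2216 is in that span).
Oct 4, 2216 → Oct 4, 2217: 365 days.
Oct 4, 2217 → Nov 4, 2217: 31 days (October has 31).
Nov 4, 2217 → Dec 4, 2217: 30 days (November has 30).
Dec 4, 2217 → Jan 4, 2218: 31 days (December has 31).
Jan 4, 2218 → Feb 4, 2218: 31 days (January has 31).
Feb 4, 2218 → Mar 4, 2218: 28 days (February has 28).
Mar 4, 2218 → Apr 4, 2218: 31 days (March has 31).
Apr 4, 2218 → May 4, 2218: 30 days (April has 30).
May 4, 2218 → Jun 4, 2218: 31 days (May has 31).
Jun 4, 2218 → Jul 4, 2218: 30 days (June has 30).
Jul 4, 2218 → Jul 19, 2218: 15 days.
Total: 3210 days.

3210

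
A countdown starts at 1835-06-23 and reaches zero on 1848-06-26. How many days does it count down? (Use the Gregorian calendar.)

4752

Jun 23, 1835 → Jun 23, 1836: 366 days (Feb 29, 1836 is in that span).
Jun 23, 1836 → Jun 23, 1837: 365 days.
Jun 23, 1837 → Jun 23, 1838: 365 days.
Jun 23, 1838 → Jun 23, 1839: 365 days.
Jun 23, 1839 → Jun 23, 1840: 366 days (Feb 29, 1840 is in that span).
Jun 23, 1840 → Jun 23, 1841: 365 days.
Jun 23, 1841 → Jun 23, 1842: 365 days.
Jun 23, 1842 → Jun 23, 1843: 365 days.
Jun 23, 1843 → Jun 23, 1844: 366 days (Feb 29, 1844 is in that span).
Jun 23, 1844 → Jun 23, 1845: 365 days.
Jun 23, 1845 → Jun 23, 1846: 365 days.
Jun 23, 1846 → Jun 23, 1847: 365 days.
Jun 23, 1847 → Jul 23, 1847: 30 days (June has 30).
Jul 23, 1847 → Aug 23, 1847: 31 days (July has 31).
Aug 23, 1847 → Sep 23, 1847: 31 days (August has 31).
Sep 23, 1847 → Oct 23, 1847: 30 days (September has 30).
Oct 23, 1847 → Nov 23, 1847: 31 days (October has 31).
Nov 23, 1847 → Dec 23, 1847: 30 days (November has 30).
Dec 23, 1847 → Jan 23, 1848: 31 days (December has 31).
Jan 23, 1848 → Feb 23, 1848: 31 days (January has 31).
Feb 23, 1848 → Mar 23, 1848: 29 days (February has 29).
Mar 23, 1848 → Apr 23, 1848: 31 days (March has 31).
Apr 23, 1848 → May 23, 1848: 30 days (April has 30).
May 23, 1848 → Jun 23, 1848: 31 days (May has 31).
Jun 23, 1848 → Jun 26, 1848: 3 days.
Total: 4752 days.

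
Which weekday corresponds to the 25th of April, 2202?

Sunday

January 1, 2202 is a Friday.
Jan 1, 2202 → Feb 1, 2202: 31 days (January has 31).
Feb 1, 2202 → Mar 1, 2202: 28 days (February has 28).
Mar 1, 2202 → Apr 1, 2202: 31 days (March has 31).
Apr 1, 2202 → Apr 25, 2202: 24 days.
Total: 114 days.
114 mod 7 = 2, so Friday + 2 = Sunday.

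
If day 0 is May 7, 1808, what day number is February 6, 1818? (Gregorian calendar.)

3562

May 7, 1808 → May 7, 1809: 365 days.
May 7, 1809 → May 7, 1810: 365 days.
May 7, 1810 → May 7, 1811: 365 days.
May 7, 1811 → May 7, 1812: 366 days (Feb 29, 1812 is in that span).
May 7, 1812 → May 7, 1813: 365 days.
May 7, 1813 → May 7, 1814: 365 days.
May 7, 1814 → May 7, 1815: 365 days.
May 7, 1815 → May 7, 1816: 366 days (Feb 29, 1816 is in that span).
May 7, 1816 → May 7, 1817: 365 days.
May 7, 1817 → Jun 7, 1817: 31 days (May has 31).
Jun 7, 1817 → Jul 7, 1817: 30 days (June has 30).
Jul 7, 1817 → Aug 7, 1817: 31 days (July has 31).
Aug 7, 1817 → Sep 7, 1817: 31 days (August has 31).
Sep 7, 1817 → Oct 7, 1817: 30 days (September has 30).
Oct 7, 1817 → Nov 7, 1817: 31 days (October has 31).
Nov 7, 1817 → Dec 7, 1817: 30 days (November has 30).
Dec 7, 1817 → Jan 7, 1818: 31 days (December has 31).
Jan 7, 1818 → Feb 6, 1818: 30 days.
Total: 3562 days.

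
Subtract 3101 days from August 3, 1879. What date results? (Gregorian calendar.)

February 5, 1871

−365 (one year) → Aug 3, 1878 (2736 left).
−365 (one year) → Aug 3, 1877 (2371 left).
−365 (one year) → Aug 3, 1876 (2006 left).
−366 (one year; includes Feb 29, 1876) → Aug 3, 1875 (1640 left).
−365 (one year) → Aug 3, 1874 (1275 left).
−365 (one year) → Aug 3, 1873 (910 left).
−365 (one year) → Aug 3, 1872 (545 left).
−366 (one year; includes Feb 29, 1872) → Aug 3, 1871 (179 left).
−3 → Jul 31, 1871 (end of Jul, 31 days; 176 left).
−31 → Jun 30, 1871 (end of Jun, 30 days; 145 left).
−30 → May 31, 1871 (end of May, 31 days; 115 left).
−31 → Apr 30, 1871 (end of Apr, 30 days; 84 left).
−30 → Mar 31, 1871 (end of Mar, 31 days; 54 left).
−31 → Feb 28, 1871 (end of Feb, 28 days; 23 left).
−23 → Feb 5, 1871.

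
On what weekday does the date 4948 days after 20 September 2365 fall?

Sep 20, 2365 is a Monday.
4948 mod 7 = 6, so 4948 days after a Monday is Monday + 6 = Sunday.

Sunday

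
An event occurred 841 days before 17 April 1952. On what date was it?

−366 (one year; includes Feb 29, 1952) → Apr 17, 1951 (475 left).
−365 (one year) → Apr 17, 1950 (110 left).
−17 → Mar 31, 1950 (end of Mar, 31 days; 93 left).
−31 → Feb 28, 1950 (end of Feb, 28 days; 62 left).
−28 → Jan 31, 1950 (end of Jan, 31 days; 34 left).
−31 → Dec 31, 1949 (end of Dec, 31 days; 3 left).
−3 → Dec 28, 1949.

December 28, 1949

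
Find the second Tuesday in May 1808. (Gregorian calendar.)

May 1, 1808 is a Sunday.
The first Tuesday is therefore May 3 (2 days later).
The second Tuesday is 3 + 1×7 = May 10.

May 10, 1808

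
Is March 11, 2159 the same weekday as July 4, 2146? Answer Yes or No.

No

From Jul 4, 2146 to Mar 11, 2159 is 4633 days.
4633 mod 7 = 6, so they are different weekdays.
(Jul 4, 2146 is a Monday; Mar 11, 2159 is a Sunday.)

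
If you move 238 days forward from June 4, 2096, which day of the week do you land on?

First find the weekday of Jun 4, 2096. Doomsday rule: the anchor day for the 2000s is Tuesday. For year 96: 96÷12 = 8 r 0, and 0÷4 = 0, so 8+0+0 = 8.
Tuesday + 8 ≡ Wednesday — that's 2096's doomsday.
In June the doomsday date is Jun 6.
Jun 4 is 2 days before Jun 6; 2 mod 7 = 2, so Wednesday − 2 = Monday.
238 mod 7 = 0, so 238 days after a Monday is Monday + 0 = Monday.

Monday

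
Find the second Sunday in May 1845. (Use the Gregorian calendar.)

May 1, 1845 is a Thursday.
The first Sunday is therefore May 4 (3 days later).
The second Sunday is 4 + 1×7 = May 11.

May 11, 1845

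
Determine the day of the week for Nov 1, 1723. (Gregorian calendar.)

Doomsday rule: the anchor day for the 1700s is Sunday. For year 23: 23÷12 = 1 r 11, and 11÷4 = 2, so 1+11+2 = 14.
Sunday + 14 ≡ Sunday — that's 1723's doomsday.
In November the doomsday date is Nov 7.
Nov 1 is 6 days before Nov 7; 6 mod 7 = 6, so Sunday − 6 = Monday.

Monday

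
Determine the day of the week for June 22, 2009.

Doomsday rule: the anchor day for the 2000s is Tuesday. For year 09: 9÷12 = 0 r 9, and 9÷4 = 2, so 0+9+2 = 11.
Tuesday + 11 ≡ Saturday — that's 2009's doomsday.
In June the doomsday date is Jun 6.
Jun 22 is 16 days after Jun 6; 16 mod 7 = 2, so Saturday + 2 = Monday.

Monday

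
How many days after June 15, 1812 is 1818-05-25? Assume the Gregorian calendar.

Jun 15, 1812 → Jun 15, 1813: 365 days.
Jun 15, 1813 → Jun 15, 1814: 365 days.
Jun 15, 1814 → Jun 15, 1815: 365 days.
Jun 15, 1815 → Jun 15, 1816: 366 days (Feb 29, 1816 is in that span).
Jun 15, 1816 → Jun 15, 1817: 365 days.
Jun 15, 1817 → Jul 15, 1817: 30 days (June has 30).
Jul 15, 1817 → Aug 15, 1817: 31 days (July has 31).
Aug 15, 1817 → Sep 15, 1817: 31 days (August has 31).
Sep 15, 1817 → Oct 15, 1817: 30 days (September has 30).
Oct 15, 1817 → Nov 15, 1817: 31 days (October has 31).
Nov 15, 1817 → Dec 15, 1817: 30 days (November has 30).
Dec 15, 1817 → Jan 15, 1818: 31 days (December has 31).
Jan 15, 1818 → Feb 15, 1818: 31 days (January has 31).
Feb 15, 1818 → Mar 15, 1818: 28 days (February has 28).
Mar 15, 1818 → Apr 15, 1818: 31 days (March has 31).
Apr 15, 1818 → May 15, 1818: 30 days (April has 30).
May 15, 1818 → May 25, 1818: 10 days.
Total: 2170 days.

2170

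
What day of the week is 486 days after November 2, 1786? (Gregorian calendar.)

First find the weekday of Nov 2, 1786. Doomsday rule: the anchor day for the 1700s is Sunday. For year 86: 86÷12 = 7 r 2, and 2÷4 = 0, so 7+2+0 = 9.
Sunday + 9 ≡ Tuesday — that's 1786's doomsday.
In November the doomsday date is Nov 7.
Nov 2 is 5 days before Nov 7; 5 mod 7 = 5, so Tuesday − 5 = Thursday.
486 mod 7 = 3, so 486 days after a Thursday is Thursday + 3 = Sunday.

Sunday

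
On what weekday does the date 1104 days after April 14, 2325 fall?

Sunday

First find the weekday of Apr 14, 2325. Doomsday rule: the anchor day for the 2300s is Wednesday. For year 25: 25÷12 = 2 r 1, and 1÷4 = 0, so 2+1+0 = 3.
Wednesday + 3 ≡ Saturday — that's 2325's doomsday.
In April the doomsday date is Apr 4.
Apr 14 is 10 days after Apr 4; 10 mod 7 = 3, so Saturday + 3 = Tuesday.
1104 mod 7 = 5, so 1104 days after a Tuesday is Tuesday + 5 = Sunday.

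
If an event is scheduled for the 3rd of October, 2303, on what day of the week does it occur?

Saturday

Doomsday rule: the anchor day for the 2300s is Wednesday. For year 03: 3÷12 = 0 r 3, and 3÷4 = 0, so 0+3+0 = 3.
Wednesday + 3 ≡ Saturday — that's 2303's doomsday.
In October the doomsday date is Oct 10.
Oct 3 is 7 days before Oct 10; 7 mod 7 = 0, so Saturday − 0 = Saturday.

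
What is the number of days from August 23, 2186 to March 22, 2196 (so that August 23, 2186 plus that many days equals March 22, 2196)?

Aug 23, 2186 → Aug 23, 2187: 365 days.
Aug 23, 2187 → Aug 23, 2188: 366 days (Feb 29, 2188 is in that span).
Aug 23, 2188 → Aug 23, 2189: 365 days.
Aug 23, 2189 → Aug 23, 2190: 365 days.
Aug 23, 2190 → Aug 23, 2191: 365 days.
Aug 23, 2191 → Aug 23, 2192: 366 days (Feb 29, 2192 is in that span).
Aug 23, 2192 → Aug 23, 2193: 365 days.
Aug 23, 2193 → Aug 23, 2194: 365 days.
Aug 23, 2194 → Aug 23, 2195: 365 days.
Aug 23, 2195 → Sep 23, 2195: 31 days (August has 31).
Sep 23, 2195 → Oct 23, 2195: 30 days (September has 30).
Oct 23, 2195 → Nov 23, 2195: 31 days (October has 31).
Nov 23, 2195 → Dec 23, 2195: 30 days (November has 30).
Dec 23, 2195 → Jan 23, 2196: 31 days (December has 31).
Jan 23, 2196 → Feb 23, 2196: 31 days (January has 31).
Feb 23, 2196 → Mar 22, 2196: 28 days.
Total: 3499 days.

3499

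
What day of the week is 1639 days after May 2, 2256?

First find the weekday of May 2, 2256. Doomsday rule: the anchor day for the 2200s is Friday. For year 56: 56÷12 = 4 r 8, and 8÷4 = 2, so 4+8+2 = 14.
Friday + 14 ≡ Friday — that's 2256's doomsday.
In May the doomsday date is May 9.
May 2 is 7 days before May 9; 7 mod 7 = 0, so Friday − 0 = Friday.
1639 mod 7 = 1, so 1639 days after a Friday is Friday + 1 = Saturday.

Saturday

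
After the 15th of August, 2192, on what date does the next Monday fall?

August 20, 2192

Aug 15, 2192 is a Wednesday.
From Wednesday to the next Monday is 5 days.
Aug 15, 2192 + 5 = Aug 20, 2192.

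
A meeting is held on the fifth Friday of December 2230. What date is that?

December 31, 2230

December 1, 2230 is a Wednesday.
The first Friday is therefore December 3 (2 days later).
The fifth Friday is 3 + 4×7 = December 31.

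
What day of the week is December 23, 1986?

Tuesday

Doomsday rule: the anchor day for the 1900s is Wednesday. For year 86: 86÷12 = 7 r 2, and 2÷4 = 0, so 7+2+0 = 9.
Wednesday + 9 ≡ Friday — that's 1986's doomsday.
In December the doomsday date is Dec 12.
Dec 23 is 11 days after Dec 12; 11 mod 7 = 4, so Friday + 4 = Tuesday.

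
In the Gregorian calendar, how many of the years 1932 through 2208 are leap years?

68

Multiples of 4 in [1932,2208]: 70.
Of those, multiples of 100: 3 (not leap unless ÷400).
Multiples of 400: 1.
Leap years = 70 − 3 + 1 = 68.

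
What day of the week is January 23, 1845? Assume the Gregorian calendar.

Doomsday rule: the anchor day for the 1800s is Friday. For year 45: 45÷12 = 3 r 9, and 9÷4 = 2, so 3+9+2 = 14.
Friday + 14 ≡ Friday — that's 1845's doomsday.
In January the doomsday date is Jan 3 (1845 is not a leap year).
Jan 23 is 20 days after Jan 3; 20 mod 7 = 6, so Friday + 6 = Thursday.

Thursday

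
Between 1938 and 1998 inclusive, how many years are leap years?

Multiples of 4 in [1938,1998]: 15.
Of those, multiples of 100: 0 (not leap unless ÷400).
Multiples of 400: 0.
Leap years = 15 − 0 + 0 = 15.

15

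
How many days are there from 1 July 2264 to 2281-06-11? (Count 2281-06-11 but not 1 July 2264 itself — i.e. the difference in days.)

Jul 1, 2264 → Jul 1, 2265: 365 days.
Jul 1, 2265 → Jul 1, 2266: 365 days.
Jul 1, 2266 → Jul 1, 2267: 365 days.
Jul 1, 2267 → Jul 1, 2268: 366 days (Feb 29, 2268 is in that span).
Jul 1, 2268 → Jul 1, 2269: 365 days.
Jul 1, 2269 → Jul 1, 2270: 365 days.
Jul 1, 2270 → Jul 1, 2271: 365 days.
Jul 1, 2271 → Jul 1, 2272: 366 days (Feb 29, 2272 is in that span).
Jul 1, 2272 → Jul 1, 2273: 365 days.
Jul 1, 2273 → Jul 1, 2274: 365 days.
Jul 1, 2274 → Jul 1, 2275: 365 days.
Jul 1, 2275 → Jul 1, 2276: 366 days (Feb 29, 2276 is in that span).
Jul 1, 2276 → Jul 1, 2277: 365 days.
Jul 1, 2277 → Jul 1, 2278: 365 days.
Jul 1, 2278 → Jul 1, 2279: 365 days.
Jul 1, 2279 → Jul 1, 2280: 366 days (Feb 29, 2280 is in that span).
Jul 1, 2280 → Aug 1, 2280: 31 days (July has 31).
Aug 1, 2280 → Sep 1, 2280: 31 days (August has 31).
Sep 1, 2280 → Oct 1, 2280: 30 days (September has 30).
Oct 1, 2280 → Nov 1, 2280: 31 days (October has 31).
Nov 1, 2280 → Dec 1, 2280: 30 days (November has 30).
Dec 1, 2280 → Jan 1, 2281: 31 days (December has 31).
Jan 1, 2281 → Feb 1, 2281: 31 days (January has 31).
Feb 1, 2281 → Mar 1, 2281: 28 days (February has 28).
Mar 1, 2281 → Apr 1, 2281: 31 days (March has 31).
Apr 1, 2281 → May 1, 2281: 30 days (April has 30).
May 1, 2281 → Jun 1, 2281: 31 days (May has 31).
Jun 1, 2281 → Jun 11, 2281: 10 days.
Total: 6189 days.

6189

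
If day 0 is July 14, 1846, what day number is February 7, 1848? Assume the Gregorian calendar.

Jul 14, 1846 → Jul 14, 1847: 365 days.
Jul 14, 1847 → Aug 14, 1847: 31 days (July has 31).
Aug 14, 1847 → Sep 14, 1847: 31 days (August has 31).
Sep 14, 1847 → Oct 14, 1847: 30 days (September has 30).
Oct 14, 1847 → Nov 14, 1847: 31 days (October has 31).
Nov 14, 1847 → Dec 14, 1847: 30 days (November has 30).
Dec 14, 1847 → Jan 14, 1848: 31 days (December has 31).
Jan 14, 1848 → Feb 7, 1848: 24 days.
Total: 573 days.

573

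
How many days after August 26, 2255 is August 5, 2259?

1440

Aug 26, 2255 → Aug 26, 2256: 366 days (Feb 29, 2256 is in that span).
Aug 26, 2256 → Aug 26, 2257: 365 days.
Aug 26, 2257 → Aug 26, 2258: 365 days.
Aug 26, 2258 → Sep 26, 2258: 31 days (August has 31).
Sep 26, 2258 → Oct 26, 2258: 30 days (September has 30).
Oct 26, 2258 → Nov 26, 2258: 31 days (October has 31).
Nov 26, 2258 → Dec 26, 2258: 30 days (November has 30).
Dec 26, 2258 → Jan 26, 2259: 31 days (December has 31).
Jan 26, 2259 → Feb 26, 2259: 31 days (January has 31).
Feb 26, 2259 → Mar 26, 2259: 28 days (February has 28).
Mar 26, 2259 → Apr 26, 2259: 31 days (March has 31).
Apr 26, 2259 → May 26, 2259: 30 days (April has 30).
May 26, 2259 → Jun 26, 2259: 31 days (May has 31).
Jun 26, 2259 → Jul 26, 2259: 30 days (June has 30).
Jul 26, 2259 → Aug 5, 2259: 10 days.
Total: 1440 days.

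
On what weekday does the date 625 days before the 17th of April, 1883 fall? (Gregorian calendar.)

First find the weekday of Apr 17, 1883. Doomsday rule: the anchor day for the 1800s is Friday. For year 83: 83÷12 = 6 r 11, and 11÷4 = 2, so 6+11+2 = 19.
Friday + 19 ≡ Wednesday — that's 1883's doomsday.
In April the doomsday date is Apr 4.
Apr 17 is 13 days after Apr 4; 13 mod 7 = 6, so Wednesday + 6 = Tuesday.
625 mod 7 = 2, so 625 days before a Tuesday is Tuesday − 2 = Sunday.

Sunday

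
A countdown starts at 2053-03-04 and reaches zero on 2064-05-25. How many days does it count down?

4100

Mar 4, 2053 → Mar 4, 2054: 365 days.
Mar 4, 2054 → Mar 4, 2055: 365 days.
Mar 4, 2055 → Mar 4, 2056: 366 days (Feb 29, 2056 is in that span).
Mar 4, 2056 → Mar 4, 2057: 365 days.
Mar 4, 2057 → Mar 4, 2058: 365 days.
Mar 4, 2058 → Mar 4, 2059: 365 days.
Mar 4, 2059 → Mar 4, 2060: 366 days (Feb 29, 2060 is in that span).
Mar 4, 2060 → Mar 4, 2061: 365 days.
Mar 4, 2061 → Mar 4, 2062: 365 days.
Mar 4, 2062 → Mar 4, 2063: 365 days.
Mar 4, 2063 → Mar 4, 2064: 366 days (Feb 29, 2064 is in that span).
Mar 4, 2064 → Apr 4, 2064: 31 days (March has 31).
Apr 4, 2064 → May 4, 2064: 30 days (April has 30).
May 4, 2064 → May 25, 2064: 21 days.
Total: 4100 days.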